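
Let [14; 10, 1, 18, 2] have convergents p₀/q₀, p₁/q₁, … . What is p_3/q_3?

2931/208

Using pₖ = aₖpₖ₋₁ + pₖ₋₂, qₖ = aₖqₖ₋₁ + qₖ₋₂ (with p₋₁=1, p₋₂=0, q₋₁=0, q₋₂=1):
  k=0: a=14, p=14, q=1
  k=1: a=10, p=141, q=10
  k=2: a=1, p=155, q=11
  k=3: a=18, p=2931, q=208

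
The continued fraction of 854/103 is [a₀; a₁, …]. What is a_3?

854 = 8·103 + 30   →  a_0 = 8
103 = 3·30 + 13   →  a_1 = 3
30 = 2·13 + 4   →  a_2 = 2
13 = 3·4 + 1   →  a_3 = 3

3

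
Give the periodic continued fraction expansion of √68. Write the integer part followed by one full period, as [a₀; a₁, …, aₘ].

[8; 4, 16]

a₀ = ⌊√68⌋ = 8.
With m₀=0, d₀=1 and mₖ₊₁ = dₖaₖ − mₖ, dₖ₊₁ = (n − mₖ₊₁²)/dₖ, aₖ₊₁ = ⌊(a₀+mₖ₊₁)/dₖ₊₁⌋:
  k=1: m=8, d=4, a=4
  k=2: m=8, d=1, a=16
d=1 and a=2a₀=16 at k=2, so the next step gives (m, d) = (8, 4) again — its k=1 value — and the period has length 2.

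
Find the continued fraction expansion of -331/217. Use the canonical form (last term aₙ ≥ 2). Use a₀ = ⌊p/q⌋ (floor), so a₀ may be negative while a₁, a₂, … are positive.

[-2; 2, 9, 2, 1, 3]

-331 = -2*217 + 103
217 = 2*103 + 11
103 = 9*11 + 4
11 = 2*4 + 3
4 = 1*3 + 1
3 = 3*1 + 0  (stop)
So -331/217 = [-2; 2, 9, 2, 1, 3].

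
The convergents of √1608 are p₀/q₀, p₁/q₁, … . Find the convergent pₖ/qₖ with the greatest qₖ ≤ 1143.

√1608 = [40; 10, 80, …] (period length 2).
Convergents:
  p_0/q_0 = 40/1
  p_1/q_1 = 401/10
  p_2/q_2 = 32120/801
  p_3/q_3 = 321601/8020
q_2 = 801 ≤ 1143 < 8020 = q_3, so the answer is 32120/801.

32120/801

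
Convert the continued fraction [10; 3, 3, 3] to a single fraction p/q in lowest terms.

Using pₖ = aₖpₖ₋₁ + pₖ₋₂ and qₖ = aₖqₖ₋₁ + qₖ₋₂:
  k=0: a=10, p=10, q=1
  k=1: a=3, p=31, q=3
  k=2: a=3, p=103, q=10
  k=3: a=3, p=340, q=33

340/33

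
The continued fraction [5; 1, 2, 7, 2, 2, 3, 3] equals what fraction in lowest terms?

7391/1301

Fold from the inside: start with 3/1.
  3 + 1/3 = 10/3
  2 + 3/10 = 23/10
  2 + 10/23 = 56/23
  7 + 23/56 = 415/56
  2 + 56/415 = 886/415
  1 + 415/886 = 1301/886
  5 + 886/1301 = 7391/1301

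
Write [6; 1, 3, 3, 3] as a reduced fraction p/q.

291/43

Using pₖ = aₖpₖ₋₁ + pₖ₋₂ and qₖ = aₖqₖ₋₁ + qₖ₋₂:
  k=0: a=6, p=6, q=1
  k=1: a=1, p=7, q=1
  k=2: a=3, p=27, q=4
  k=3: a=3, p=88, q=13
  k=4: a=3, p=291, q=43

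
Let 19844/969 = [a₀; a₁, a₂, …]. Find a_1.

19844 = 20·969 + 464   →  a_0 = 20
969 = 2·464 + 41   →  a_1 = 2

2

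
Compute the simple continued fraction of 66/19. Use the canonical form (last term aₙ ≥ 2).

66 = 3·19 + 9
19 = 2·9 + 1
9 = 9·1 + 0  (stop)
So 66/19 = [3; 2, 9].

[3; 2, 9]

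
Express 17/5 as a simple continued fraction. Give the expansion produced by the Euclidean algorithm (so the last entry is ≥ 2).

17 = 3*5 + 2
5 = 2*2 + 1
2 = 2*1 + 0  (stop)
So 17/5 = [3; 2, 2].

[3; 2, 2]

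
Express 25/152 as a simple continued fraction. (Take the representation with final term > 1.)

[0; 6, 12, 2]

25 = 0·152 + 25
152 = 6·25 + 2
25 = 12·2 + 1
2 = 2·1 + 0  (stop)
So 25/152 = [0; 6, 12, 2].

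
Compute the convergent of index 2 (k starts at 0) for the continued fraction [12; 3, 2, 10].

86/7

Using pₖ = aₖpₖ₋₁ + pₖ₋₂, qₖ = aₖqₖ₋₁ + qₖ₋₂ (with p₋₁=1, p₋₂=0, q₋₁=0, q₋₂=1):
  k=0: a=12, p=12, q=1
  k=1: a=3, p=37, q=3
  k=2: a=2, p=86, q=7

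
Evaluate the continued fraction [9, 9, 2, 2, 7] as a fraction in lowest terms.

3169/348

Using pₖ = aₖpₖ₋₁ + pₖ₋₂ and qₖ = aₖqₖ₋₁ + qₖ₋₂:
  k=0: a=9, p=9, q=1
  k=1: a=9, p=82, q=9
  k=2: a=2, p=173, q=19
  k=3: a=2, p=428, q=47
  k=4: a=7, p=3169, q=348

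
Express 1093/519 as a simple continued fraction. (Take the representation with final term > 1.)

[2; 9, 2, 3, 2, 3]

1093 = 2*519 + 55
519 = 9*55 + 24
55 = 2*24 + 7
24 = 3*7 + 3
7 = 2*3 + 1
3 = 3*1 + 0  (stop)
So 1093/519 = [2; 9, 2, 3, 2, 3].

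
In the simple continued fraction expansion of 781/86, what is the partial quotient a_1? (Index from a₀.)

781 = 9·86 + 7   →  a_0 = 9
86 = 12·7 + 2   →  a_1 = 12

12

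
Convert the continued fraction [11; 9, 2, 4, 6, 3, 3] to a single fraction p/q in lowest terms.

61582/5545

Using pₖ = aₖpₖ₋₁ + pₖ₋₂ and qₖ = aₖqₖ₋₁ + qₖ₋₂:
  k=0: a=11, p=11, q=1
  k=1: a=9, p=100, q=9
  k=2: a=2, p=211, q=19
  k=3: a=4, p=944, q=85
  k=4: a=6, p=5875, q=529
  k=5: a=3, p=18569, q=1672
  k=6: a=3, p=61582, q=5545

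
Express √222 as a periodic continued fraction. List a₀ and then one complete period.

a₀ = ⌊√222⌋ = 14.
With m₀=0, d₀=1 and mₖ₊₁ = dₖaₖ − mₖ, dₖ₊₁ = (n − mₖ₊₁²)/dₖ, aₖ₊₁ = ⌊(a₀+mₖ₊₁)/dₖ₊₁⌋:
  k=1: m=14, d=26, a=1
  k=2: m=12, d=3, a=8
  k=3: m=12, d=26, a=1
  k=4: m=14, d=1, a=28
d=1 and a=2a₀=28 at k=4, so the next step gives (m, d) = (14, 26) again — its k=1 value — and the period has length 4.

[14; 1, 8, 1, 28]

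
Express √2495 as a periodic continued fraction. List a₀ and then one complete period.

[49; 1, 18, 1, 98]

a₀ = ⌊√2495⌋ = 49.
With m₀=0, d₀=1 and mₖ₊₁ = dₖaₖ − mₖ, dₖ₊₁ = (n − mₖ₊₁²)/dₖ, aₖ₊₁ = ⌊(a₀+mₖ₊₁)/dₖ₊₁⌋:
  k=1: m=49, d=94, a=1
  k=2: m=45, d=5, a=18
  k=3: m=45, d=94, a=1
  k=4: m=49, d=1, a=98
d=1 and a=2a₀=98 at k=4, so the next step gives (m, d) = (49, 94) again — its k=1 value — and the period has length 4.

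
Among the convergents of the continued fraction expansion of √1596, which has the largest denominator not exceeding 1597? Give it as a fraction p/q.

63081/1579

√1596 = [39; 1, 18, 1, 78, …] (period length 4).
Convergents:
  p_0/q_0 = 39/1
  p_1/q_1 = 40/1
  p_2/q_2 = 759/19
  p_3/q_3 = 799/20
  p_4/q_4 = 63081/1579
  p_5/q_5 = 63880/1599
q_4 = 1579 ≤ 1597 < 1599 = q_5, so the answer is 63081/1579.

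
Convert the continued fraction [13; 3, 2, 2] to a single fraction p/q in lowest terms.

226/17

Fold from the inside: start with 2/1.
  2 + 1/2 = 5/2
  3 + 2/5 = 17/5
  13 + 5/17 = 226/17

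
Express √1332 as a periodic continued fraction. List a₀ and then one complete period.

a₀ = ⌊√1332⌋ = 36.
With m₀=0, d₀=1 and mₖ₊₁ = dₖaₖ − mₖ, dₖ₊₁ = (n − mₖ₊₁²)/dₖ, aₖ₊₁ = ⌊(a₀+mₖ₊₁)/dₖ₊₁⌋:
  k=1: m=36, d=36, a=2
  k=2: m=36, d=1, a=72
d=1 and a=2a₀=72 at k=2, so the next step gives (m, d) = (36, 36) again — its k=1 value — and the period has length 2.

[36; 2, 72]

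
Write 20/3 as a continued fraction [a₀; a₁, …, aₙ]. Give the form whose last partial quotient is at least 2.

20 = 6*3 + 2
3 = 1*2 + 1
2 = 2*1 + 0  (stop)
So 20/3 = [6; 1, 2].

[6; 1, 2]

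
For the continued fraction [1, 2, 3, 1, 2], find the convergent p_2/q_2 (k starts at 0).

10/7

Using pₖ = aₖpₖ₋₁ + pₖ₋₂, qₖ = aₖqₖ₋₁ + qₖ₋₂ (with p₋₁=1, p₋₂=0, q₋₁=0, q₋₂=1):
  k=0: a=1, p=1, q=1
  k=1: a=2, p=3, q=2
  k=2: a=3, p=10, q=7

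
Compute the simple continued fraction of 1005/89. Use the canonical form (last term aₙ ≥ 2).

1005 = 11×89 + 26
89 = 3×26 + 11
26 = 2×11 + 4
11 = 2×4 + 3
4 = 1×3 + 1
3 = 3×1 + 0  (stop)
So 1005/89 = [11; 3, 2, 2, 1, 3].

[11; 3, 2, 2, 1, 3]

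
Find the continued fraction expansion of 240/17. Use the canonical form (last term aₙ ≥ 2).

240 = 14·17 + 2
17 = 8·2 + 1
2 = 2·1 + 0  (stop)
So 240/17 = [14; 8, 2].

[14; 8, 2]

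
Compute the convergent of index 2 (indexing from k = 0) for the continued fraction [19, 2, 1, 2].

58/3

Using pₖ = aₖpₖ₋₁ + pₖ₋₂, qₖ = aₖqₖ₋₁ + qₖ₋₂ (with p₋₁=1, p₋₂=0, q₋₁=0, q₋₂=1):
  k=0: a=19, p=19, q=1
  k=1: a=2, p=39, q=2
  k=2: a=1, p=58, q=3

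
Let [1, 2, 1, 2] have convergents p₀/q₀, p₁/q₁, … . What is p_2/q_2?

4/3

Using pₖ = aₖpₖ₋₁ + pₖ₋₂, qₖ = aₖqₖ₋₁ + qₖ₋₂ (with p₋₁=1, p₋₂=0, q₋₁=0, q₋₂=1):
  k=0: a=1, p=1, q=1
  k=1: a=2, p=3, q=2
  k=2: a=1, p=4, q=3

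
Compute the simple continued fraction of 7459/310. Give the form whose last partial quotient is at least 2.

[24; 16, 3, 6]

7459 = 24×310 + 19
310 = 16×19 + 6
19 = 3×6 + 1
6 = 6×1 + 0  (stop)
So 7459/310 = [24; 16, 3, 6].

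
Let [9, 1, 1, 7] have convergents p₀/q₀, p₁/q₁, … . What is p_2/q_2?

19/2

Using pₖ = aₖpₖ₋₁ + pₖ₋₂, qₖ = aₖqₖ₋₁ + qₖ₋₂ (with p₋₁=1, p₋₂=0, q₋₁=0, q₋₂=1):
  k=0: a=9, p=9, q=1
  k=1: a=1, p=10, q=1
  k=2: a=1, p=19, q=2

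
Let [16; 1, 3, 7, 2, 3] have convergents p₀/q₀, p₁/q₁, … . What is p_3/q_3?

Using pₖ = aₖpₖ₋₁ + pₖ₋₂, qₖ = aₖqₖ₋₁ + qₖ₋₂ (with p₋₁=1, p₋₂=0, q₋₁=0, q₋₂=1):
  k=0: a=16, p=16, q=1
  k=1: a=1, p=17, q=1
  k=2: a=3, p=67, q=4
  k=3: a=7, p=486, q=29

486/29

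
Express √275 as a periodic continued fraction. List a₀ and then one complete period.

a₀ = ⌊√275⌋ = 16.
With m₀=0, d₀=1 and mₖ₊₁ = dₖaₖ − mₖ, dₖ₊₁ = (n − mₖ₊₁²)/dₖ, aₖ₊₁ = ⌊(a₀+mₖ₊₁)/dₖ₊₁⌋:
  k=1: m=16, d=19, a=1
  k=2: m=3, d=14, a=1
  k=3: m=11, d=11, a=2
  k=4: m=11, d=14, a=1
  k=5: m=3, d=19, a=1
  k=6: m=16, d=1, a=32
d=1 and a=2a₀=32 at k=6, so the next step gives (m, d) = (16, 19) again — its k=1 value — and the period has length 6.

[16; 1, 1, 2, 1, 1, 32]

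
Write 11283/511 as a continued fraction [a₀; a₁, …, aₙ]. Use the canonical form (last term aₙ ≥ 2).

11283 = 22*511 + 41
511 = 12*41 + 19
41 = 2*19 + 3
19 = 6*3 + 1
3 = 3*1 + 0  (stop)
So 11283/511 = [22; 12, 2, 6, 3].

[22; 12, 2, 6, 3]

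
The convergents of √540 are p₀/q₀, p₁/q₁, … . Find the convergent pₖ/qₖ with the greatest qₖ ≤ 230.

5275/227

√540 = [23; 4, 4, 1, 10, 1, 4, 4, 46, …] (period length 8).
Convergents:
  p_0/q_0 = 23/1
  p_1/q_1 = 93/4
  p_2/q_2 = 395/17
  p_3/q_3 = 488/21
  p_4/q_4 = 5275/227
  p_5/q_5 = 5763/248
q_4 = 227 ≤ 230 < 248 = q_5, so the answer is 5275/227.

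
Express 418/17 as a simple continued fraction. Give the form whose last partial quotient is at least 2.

418 = 24×17 + 10
17 = 1×10 + 7
10 = 1×7 + 3
7 = 2×3 + 1
3 = 3×1 + 0  (stop)
So 418/17 = [24; 1, 1, 2, 3].

[24; 1, 1, 2, 3]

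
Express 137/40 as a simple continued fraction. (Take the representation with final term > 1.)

[3; 2, 2, 1, 5]

137 = 3×40 + 17
40 = 2×17 + 6
17 = 2×6 + 5
6 = 1×5 + 1
5 = 5×1 + 0  (stop)
So 137/40 = [3; 2, 2, 1, 5].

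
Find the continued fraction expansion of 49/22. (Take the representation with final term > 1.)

[2; 4, 2, 2]

49 = 2*22 + 5
22 = 4*5 + 2
5 = 2*2 + 1
2 = 2*1 + 0  (stop)
So 49/22 = [2; 4, 2, 2].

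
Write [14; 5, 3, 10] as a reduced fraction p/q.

2341/165

Fold from the inside: start with 10/1.
  3 + 1/10 = 31/10
  5 + 10/31 = 165/31
  14 + 31/165 = 2341/165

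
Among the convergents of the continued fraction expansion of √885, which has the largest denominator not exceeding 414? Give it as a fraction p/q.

7110/239

√885 = [29; 1, 2, 1, 58, …] (period length 4).
Convergents:
  p_0/q_0 = 29/1
  p_1/q_1 = 30/1
  p_2/q_2 = 89/3
  p_3/q_3 = 119/4
  p_4/q_4 = 6991/235
  p_5/q_5 = 7110/239
  p_6/q_6 = 21211/713
q_5 = 239 ≤ 414 < 713 = q_6, so the answer is 7110/239.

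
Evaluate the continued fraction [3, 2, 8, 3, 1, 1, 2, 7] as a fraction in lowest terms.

Fold from the inside: start with 7/1.
  2 + 1/7 = 15/7
  1 + 7/15 = 22/15
  1 + 15/22 = 37/22
  3 + 22/37 = 133/37
  8 + 37/133 = 1101/133
  2 + 133/1101 = 2335/1101
  3 + 1101/2335 = 8106/2335

8106/2335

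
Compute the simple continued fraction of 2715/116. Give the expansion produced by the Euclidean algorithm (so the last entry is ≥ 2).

[23; 2, 2, 7, 3]

2715 = 23·116 + 47
116 = 2·47 + 22
47 = 2·22 + 3
22 = 7·3 + 1
3 = 3·1 + 0  (stop)
So 2715/116 = [23; 2, 2, 7, 3].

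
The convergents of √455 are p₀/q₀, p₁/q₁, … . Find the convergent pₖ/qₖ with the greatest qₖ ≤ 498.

8191/384

√455 = [21; 3, 42, …] (period length 2).
Convergents:
  p_0/q_0 = 21/1
  p_1/q_1 = 64/3
  p_2/q_2 = 2709/127
  p_3/q_3 = 8191/384
  p_4/q_4 = 346731/16255
q_3 = 384 ≤ 498 < 16255 = q_4, so the answer is 8191/384.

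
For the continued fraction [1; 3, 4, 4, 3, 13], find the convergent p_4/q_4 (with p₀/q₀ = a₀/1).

Using pₖ = aₖpₖ₋₁ + pₖ₋₂, qₖ = aₖqₖ₋₁ + qₖ₋₂ (with p₋₁=1, p₋₂=0, q₋₁=0, q₋₂=1):
  k=0: a=1, p=1, q=1
  k=1: a=3, p=4, q=3
  k=2: a=4, p=17, q=13
  k=3: a=4, p=72, q=55
  k=4: a=3, p=233, q=178

233/178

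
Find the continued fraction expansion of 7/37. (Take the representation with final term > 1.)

[0; 5, 3, 2]

7 = 0×37 + 7
37 = 5×7 + 2
7 = 3×2 + 1
2 = 2×1 + 0  (stop)
So 7/37 = [0; 5, 3, 2].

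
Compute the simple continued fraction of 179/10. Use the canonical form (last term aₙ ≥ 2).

[17; 1, 9]

179 = 17·10 + 9
10 = 1·9 + 1
9 = 9·1 + 0  (stop)
So 179/10 = [17; 1, 9].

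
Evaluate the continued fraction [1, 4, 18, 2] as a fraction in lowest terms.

187/150

Using pₖ = aₖpₖ₋₁ + pₖ₋₂ and qₖ = aₖqₖ₋₁ + qₖ₋₂:
  k=0: a=1, p=1, q=1
  k=1: a=4, p=5, q=4
  k=2: a=18, p=91, q=73
  k=3: a=2, p=187, q=150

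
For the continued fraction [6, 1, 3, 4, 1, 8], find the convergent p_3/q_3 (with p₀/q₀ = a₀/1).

Using pₖ = aₖpₖ₋₁ + pₖ₋₂, qₖ = aₖqₖ₋₁ + qₖ₋₂ (with p₋₁=1, p₋₂=0, q₋₁=0, q₋₂=1):
  k=0: a=6, p=6, q=1
  k=1: a=1, p=7, q=1
  k=2: a=3, p=27, q=4
  k=3: a=4, p=115, q=17

115/17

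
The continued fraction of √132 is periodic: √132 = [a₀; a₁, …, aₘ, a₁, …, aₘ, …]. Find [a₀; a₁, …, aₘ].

a₀ = ⌊√132⌋ = 11.
With m₀=0, d₀=1 and mₖ₊₁ = dₖaₖ − mₖ, dₖ₊₁ = (n − mₖ₊₁²)/dₖ, aₖ₊₁ = ⌊(a₀+mₖ₊₁)/dₖ₊₁⌋:
  k=1: m=11, d=11, a=2
  k=2: m=11, d=1, a=22
d=1 and a=2a₀=22 at k=2, so the next step gives (m, d) = (11, 11) again — its k=1 value — and the period has length 2.

[11; 2, 22]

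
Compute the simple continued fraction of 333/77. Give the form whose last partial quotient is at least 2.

333 = 4·77 + 25
77 = 3·25 + 2
25 = 12·2 + 1
2 = 2·1 + 0  (stop)
So 333/77 = [4; 3, 12, 2].

[4; 3, 12, 2]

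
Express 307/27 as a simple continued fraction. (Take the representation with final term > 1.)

307 = 11·27 + 10
27 = 2·10 + 7
10 = 1·7 + 3
7 = 2·3 + 1
3 = 3·1 + 0  (stop)
So 307/27 = [11; 2, 1, 2, 3].

[11; 2, 1, 2, 3]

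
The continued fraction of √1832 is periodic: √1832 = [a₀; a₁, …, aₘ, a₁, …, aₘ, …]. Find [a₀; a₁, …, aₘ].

a₀ = ⌊√1832⌋ = 42.
With m₀=0, d₀=1 and mₖ₊₁ = dₖaₖ − mₖ, dₖ₊₁ = (n − mₖ₊₁²)/dₖ, aₖ₊₁ = ⌊(a₀+mₖ₊₁)/dₖ₊₁⌋:
  k=1: m=42, d=68, a=1
  k=2: m=26, d=17, a=4
  k=3: m=42, d=4, a=21
  k=4: m=42, d=17, a=4
  k=5: m=26, d=68, a=1
  k=6: m=42, d=1, a=84
d=1 and a=2a₀=84 at k=6, so the next step gives (m, d) = (42, 68) again — its k=1 value — and the period has length 6.

[42; 1, 4, 21, 4, 1, 84]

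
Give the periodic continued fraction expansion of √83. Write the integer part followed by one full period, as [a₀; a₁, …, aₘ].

[9; 9, 18]

a₀ = ⌊√83⌋ = 9.
With m₀=0, d₀=1 and mₖ₊₁ = dₖaₖ − mₖ, dₖ₊₁ = (n − mₖ₊₁²)/dₖ, aₖ₊₁ = ⌊(a₀+mₖ₊₁)/dₖ₊₁⌋:
  k=1: m=9, d=2, a=9
  k=2: m=9, d=1, a=18
d=1 and a=2a₀=18 at k=2, so the next step gives (m, d) = (9, 2) again — its k=1 value — and the period has length 2.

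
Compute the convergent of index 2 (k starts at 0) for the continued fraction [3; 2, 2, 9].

17/5

Using pₖ = aₖpₖ₋₁ + pₖ₋₂, qₖ = aₖqₖ₋₁ + qₖ₋₂ (with p₋₁=1, p₋₂=0, q₋₁=0, q₋₂=1):
  k=0: a=3, p=3, q=1
  k=1: a=2, p=7, q=2
  k=2: a=2, p=17, q=5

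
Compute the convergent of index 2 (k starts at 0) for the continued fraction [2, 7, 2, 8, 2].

32/15

Using pₖ = aₖpₖ₋₁ + pₖ₋₂, qₖ = aₖqₖ₋₁ + qₖ₋₂ (with p₋₁=1, p₋₂=0, q₋₁=0, q₋₂=1):
  k=0: a=2, p=2, q=1
  k=1: a=7, p=15, q=7
  k=2: a=2, p=32, q=15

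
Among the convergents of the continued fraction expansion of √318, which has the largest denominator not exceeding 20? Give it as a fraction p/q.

√318 = [17; 1, 4, 1, 34, …] (period length 4).
Convergents:
  p_0/q_0 = 17/1
  p_1/q_1 = 18/1
  p_2/q_2 = 89/5
  p_3/q_3 = 107/6
  p_4/q_4 = 3727/209
q_3 = 6 ≤ 20 < 209 = q_4, so the answer is 107/6.

107/6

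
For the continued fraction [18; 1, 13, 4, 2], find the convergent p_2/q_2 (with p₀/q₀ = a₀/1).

265/14

Using pₖ = aₖpₖ₋₁ + pₖ₋₂, qₖ = aₖqₖ₋₁ + qₖ₋₂ (with p₋₁=1, p₋₂=0, q₋₁=0, q₋₂=1):
  k=0: a=18, p=18, q=1
  k=1: a=1, p=19, q=1
  k=2: a=13, p=265, q=14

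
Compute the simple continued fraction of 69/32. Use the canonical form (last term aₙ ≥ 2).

69 = 2·32 + 5
32 = 6·5 + 2
5 = 2·2 + 1
2 = 2·1 + 0  (stop)
So 69/32 = [2; 6, 2, 2].

[2; 6, 2, 2]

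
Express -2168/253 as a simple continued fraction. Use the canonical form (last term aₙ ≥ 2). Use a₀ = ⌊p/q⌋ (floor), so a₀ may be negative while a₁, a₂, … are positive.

[-9; 2, 3, 8, 1, 3]

-2168 = -9*253 + 109
253 = 2*109 + 35
109 = 3*35 + 4
35 = 8*4 + 3
4 = 1*3 + 1
3 = 3*1 + 0  (stop)
So -2168/253 = [-9; 2, 3, 8, 1, 3].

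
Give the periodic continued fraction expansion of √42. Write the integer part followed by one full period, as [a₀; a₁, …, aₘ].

[6; 2, 12]

a₀ = ⌊√42⌋ = 6.
With m₀=0, d₀=1 and mₖ₊₁ = dₖaₖ − mₖ, dₖ₊₁ = (n − mₖ₊₁²)/dₖ, aₖ₊₁ = ⌊(a₀+mₖ₊₁)/dₖ₊₁⌋:
  k=1: m=6, d=6, a=2
  k=2: m=6, d=1, a=12
d=1 and a=2a₀=12 at k=2, so the next step gives (m, d) = (6, 6) again — its k=1 value — and the period has length 2.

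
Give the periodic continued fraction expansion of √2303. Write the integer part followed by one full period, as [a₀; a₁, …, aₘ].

[47; 1, 94]

a₀ = ⌊√2303⌋ = 47.
With m₀=0, d₀=1 and mₖ₊₁ = dₖaₖ − mₖ, dₖ₊₁ = (n − mₖ₊₁²)/dₖ, aₖ₊₁ = ⌊(a₀+mₖ₊₁)/dₖ₊₁⌋:
  k=1: m=47, d=94, a=1
  k=2: m=47, d=1, a=94
d=1 and a=2a₀=94 at k=2, so the next step gives (m, d) = (47, 94) again — its k=1 value — and the period has length 2.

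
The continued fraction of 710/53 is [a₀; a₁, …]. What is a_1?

2

710 = 13·53 + 21   →  a_0 = 13
53 = 2·21 + 11   →  a_1 = 2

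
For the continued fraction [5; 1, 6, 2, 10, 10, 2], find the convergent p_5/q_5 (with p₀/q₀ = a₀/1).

9298/1585

Using pₖ = aₖpₖ₋₁ + pₖ₋₂, qₖ = aₖqₖ₋₁ + qₖ₋₂ (with p₋₁=1, p₋₂=0, q₋₁=0, q₋₂=1):
  k=0: a=5, p=5, q=1
  k=1: a=1, p=6, q=1
  k=2: a=6, p=41, q=7
  k=3: a=2, p=88, q=15
  k=4: a=10, p=921, q=157
  k=5: a=10, p=9298, q=1585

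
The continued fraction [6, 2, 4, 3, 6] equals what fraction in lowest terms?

Fold from the inside: start with 6/1.
  3 + 1/6 = 19/6
  4 + 6/19 = 82/19
  2 + 19/82 = 183/82
  6 + 82/183 = 1180/183

1180/183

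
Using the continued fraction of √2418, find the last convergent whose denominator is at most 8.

295/6

√2418 = [49; 5, 1, 3, 2, 3, 1, 5, 98, …] (period length 8).
Convergents:
  p_0/q_0 = 49/1
  p_1/q_1 = 246/5
  p_2/q_2 = 295/6
  p_3/q_3 = 1131/23
q_2 = 6 ≤ 8 < 23 = q_3, so the answer is 295/6.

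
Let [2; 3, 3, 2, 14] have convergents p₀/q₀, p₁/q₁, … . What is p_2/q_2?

Using pₖ = aₖpₖ₋₁ + pₖ₋₂, qₖ = aₖqₖ₋₁ + qₖ₋₂ (with p₋₁=1, p₋₂=0, q₋₁=0, q₋₂=1):
  k=0: a=2, p=2, q=1
  k=1: a=3, p=7, q=3
  k=2: a=3, p=23, q=10

23/10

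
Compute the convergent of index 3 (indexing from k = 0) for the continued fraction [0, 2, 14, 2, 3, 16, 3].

Using pₖ = aₖpₖ₋₁ + pₖ₋₂, qₖ = aₖqₖ₋₁ + qₖ₋₂ (with p₋₁=1, p₋₂=0, q₋₁=0, q₋₂=1):
  k=0: a=0, p=0, q=1
  k=1: a=2, p=1, q=2
  k=2: a=14, p=14, q=29
  k=3: a=2, p=29, q=60

29/60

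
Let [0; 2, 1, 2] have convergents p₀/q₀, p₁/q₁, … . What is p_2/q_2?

1/3

Using pₖ = aₖpₖ₋₁ + pₖ₋₂, qₖ = aₖqₖ₋₁ + qₖ₋₂ (with p₋₁=1, p₋₂=0, q₋₁=0, q₋₂=1):
  k=0: a=0, p=0, q=1
  k=1: a=2, p=1, q=2
  k=2: a=1, p=1, q=3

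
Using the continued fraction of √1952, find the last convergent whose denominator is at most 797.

21428/485

√1952 = [44; 5, 1, 1, 21, 1, 1, 5, 88, …] (period length 8).
Convergents:
  p_0/q_0 = 44/1
  p_1/q_1 = 221/5
  p_2/q_2 = 265/6
  p_3/q_3 = 486/11
  p_4/q_4 = 10471/237
  p_5/q_5 = 10957/248
  p_6/q_6 = 21428/485
  p_7/q_7 = 118097/2673
q_6 = 485 ≤ 797 < 2673 = q_7, so the answer is 21428/485.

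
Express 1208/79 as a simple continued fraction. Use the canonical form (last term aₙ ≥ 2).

[15; 3, 2, 3, 3]

1208 = 15·79 + 23
79 = 3·23 + 10
23 = 2·10 + 3
10 = 3·3 + 1
3 = 3·1 + 0  (stop)
So 1208/79 = [15; 3, 2, 3, 3].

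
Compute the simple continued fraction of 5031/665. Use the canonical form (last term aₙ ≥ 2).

5031 = 7×665 + 376
665 = 1×376 + 289
376 = 1×289 + 87
289 = 3×87 + 28
87 = 3×28 + 3
28 = 9×3 + 1
3 = 3×1 + 0  (stop)
So 5031/665 = [7; 1, 1, 3, 3, 9, 3].

[7; 1, 1, 3, 3, 9, 3]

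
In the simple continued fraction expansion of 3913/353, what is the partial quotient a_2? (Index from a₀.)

3913 = 11·353 + 30   →  a_0 = 11
353 = 11·30 + 23   →  a_1 = 11
30 = 1·23 + 7   →  a_2 = 1

1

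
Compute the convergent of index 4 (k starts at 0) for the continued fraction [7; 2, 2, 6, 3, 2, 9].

748/101

Using pₖ = aₖpₖ₋₁ + pₖ₋₂, qₖ = aₖqₖ₋₁ + qₖ₋₂ (with p₋₁=1, p₋₂=0, q₋₁=0, q₋₂=1):
  k=0: a=7, p=7, q=1
  k=1: a=2, p=15, q=2
  k=2: a=2, p=37, q=5
  k=3: a=6, p=237, q=32
  k=4: a=3, p=748, q=101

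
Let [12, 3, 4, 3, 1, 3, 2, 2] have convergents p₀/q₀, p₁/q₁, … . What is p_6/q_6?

Using pₖ = aₖpₖ₋₁ + pₖ₋₂, qₖ = aₖqₖ₋₁ + qₖ₋₂ (with p₋₁=1, p₋₂=0, q₋₁=0, q₋₂=1):
  k=0: a=12, p=12, q=1
  k=1: a=3, p=37, q=3
  k=2: a=4, p=160, q=13
  k=3: a=3, p=517, q=42
  k=4: a=1, p=677, q=55
  k=5: a=3, p=2548, q=207
  k=6: a=2, p=5773, q=469

5773/469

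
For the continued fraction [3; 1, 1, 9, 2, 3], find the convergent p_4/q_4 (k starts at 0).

141/40

Using pₖ = aₖpₖ₋₁ + pₖ₋₂, qₖ = aₖqₖ₋₁ + qₖ₋₂ (with p₋₁=1, p₋₂=0, q₋₁=0, q₋₂=1):
  k=0: a=3, p=3, q=1
  k=1: a=1, p=4, q=1
  k=2: a=1, p=7, q=2
  k=3: a=9, p=67, q=19
  k=4: a=2, p=141, q=40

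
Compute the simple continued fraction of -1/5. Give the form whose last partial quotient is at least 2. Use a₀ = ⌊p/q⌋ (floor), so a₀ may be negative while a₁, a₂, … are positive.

-1 = -1×5 + 4
5 = 1×4 + 1
4 = 4×1 + 0  (stop)
So -1/5 = [-1; 1, 4].

[-1; 1, 4]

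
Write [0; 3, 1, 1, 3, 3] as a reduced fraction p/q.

Using pₖ = aₖpₖ₋₁ + pₖ₋₂ and qₖ = aₖqₖ₋₁ + qₖ₋₂:
  k=0: a=0, p=0, q=1
  k=1: a=3, p=1, q=3
  k=2: a=1, p=1, q=4
  k=3: a=1, p=2, q=7
  k=4: a=3, p=7, q=25
  k=5: a=3, p=23, q=82

23/82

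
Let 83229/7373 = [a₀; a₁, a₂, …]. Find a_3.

7

83229 = 11·7373 + 2126   →  a_0 = 11
7373 = 3·2126 + 995   →  a_1 = 3
2126 = 2·995 + 136   →  a_2 = 2
995 = 7·136 + 43   →  a_3 = 7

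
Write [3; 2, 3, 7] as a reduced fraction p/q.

Using pₖ = aₖpₖ₋₁ + pₖ₋₂ and qₖ = aₖqₖ₋₁ + qₖ₋₂:
  k=0: a=3, p=3, q=1
  k=1: a=2, p=7, q=2
  k=2: a=3, p=24, q=7
  k=3: a=7, p=175, q=51

175/51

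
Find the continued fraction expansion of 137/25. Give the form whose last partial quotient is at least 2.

137 = 5×25 + 12
25 = 2×12 + 1
12 = 12×1 + 0  (stop)
So 137/25 = [5; 2, 12].

[5; 2, 12]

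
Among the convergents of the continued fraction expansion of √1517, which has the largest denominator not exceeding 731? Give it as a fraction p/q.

√1517 = [38; 1, 18, 2, 18, 1, 76, …] (period length 6).
Convergents:
  p_0/q_0 = 38/1
  p_1/q_1 = 39/1
  p_2/q_2 = 740/19
  p_3/q_3 = 1519/39
  p_4/q_4 = 28082/721
  p_5/q_5 = 29601/760
q_4 = 721 ≤ 731 < 760 = q_5, so the answer is 28082/721.

28082/721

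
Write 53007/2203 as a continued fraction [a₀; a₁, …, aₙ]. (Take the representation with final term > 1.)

[24; 16, 3, 7, 6]

53007 = 24×2203 + 135
2203 = 16×135 + 43
135 = 3×43 + 6
43 = 7×6 + 1
6 = 6×1 + 0  (stop)
So 53007/2203 = [24; 16, 3, 7, 6].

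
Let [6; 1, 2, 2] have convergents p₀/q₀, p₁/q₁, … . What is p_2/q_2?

20/3

Using pₖ = aₖpₖ₋₁ + pₖ₋₂, qₖ = aₖqₖ₋₁ + qₖ₋₂ (with p₋₁=1, p₋₂=0, q₋₁=0, q₋₂=1):
  k=0: a=6, p=6, q=1
  k=1: a=1, p=7, q=1
  k=2: a=2, p=20, q=3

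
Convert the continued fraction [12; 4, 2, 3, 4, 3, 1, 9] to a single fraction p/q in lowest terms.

Using pₖ = aₖpₖ₋₁ + pₖ₋₂ and qₖ = aₖqₖ₋₁ + qₖ₋₂:
  k=0: a=12, p=12, q=1
  k=1: a=4, p=49, q=4
  k=2: a=2, p=110, q=9
  k=3: a=3, p=379, q=31
  k=4: a=4, p=1626, q=133
  k=5: a=3, p=5257, q=430
  k=6: a=1, p=6883, q=563
  k=7: a=9, p=67204, q=5497

67204/5497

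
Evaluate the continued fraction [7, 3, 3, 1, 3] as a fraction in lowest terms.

Using pₖ = aₖpₖ₋₁ + pₖ₋₂ and qₖ = aₖqₖ₋₁ + qₖ₋₂:
  k=0: a=7, p=7, q=1
  k=1: a=3, p=22, q=3
  k=2: a=3, p=73, q=10
  k=3: a=1, p=95, q=13
  k=4: a=3, p=358, q=49

358/49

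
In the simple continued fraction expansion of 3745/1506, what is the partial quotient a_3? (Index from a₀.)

3

3745 = 2·1506 + 733   →  a_0 = 2
1506 = 2·733 + 40   →  a_1 = 2
733 = 18·40 + 13   →  a_2 = 18
40 = 3·13 + 1   →  a_3 = 3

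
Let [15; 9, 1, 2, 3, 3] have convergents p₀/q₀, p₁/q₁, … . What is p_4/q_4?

Using pₖ = aₖpₖ₋₁ + pₖ₋₂, qₖ = aₖqₖ₋₁ + qₖ₋₂ (with p₋₁=1, p₋₂=0, q₋₁=0, q₋₂=1):
  k=0: a=15, p=15, q=1
  k=1: a=9, p=136, q=9
  k=2: a=1, p=151, q=10
  k=3: a=2, p=438, q=29
  k=4: a=3, p=1465, q=97

1465/97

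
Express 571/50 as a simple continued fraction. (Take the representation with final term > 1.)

571 = 11·50 + 21
50 = 2·21 + 8
21 = 2·8 + 5
8 = 1·5 + 3
5 = 1·3 + 2
3 = 1·2 + 1
2 = 2·1 + 0  (stop)
So 571/50 = [11; 2, 2, 1, 1, 1, 2].

[11; 2, 2, 1, 1, 1, 2]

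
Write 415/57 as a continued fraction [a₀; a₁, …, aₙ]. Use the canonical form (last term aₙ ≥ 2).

[7; 3, 1, 1, 3, 2]

415 = 7·57 + 16
57 = 3·16 + 9
16 = 1·9 + 7
9 = 1·7 + 2
7 = 3·2 + 1
2 = 2·1 + 0  (stop)
So 415/57 = [7; 3, 1, 1, 3, 2].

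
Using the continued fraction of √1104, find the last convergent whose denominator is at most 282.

√1104 = [33; 4, 2, 2, 2, 4, 66, …] (period length 6).
Convergents:
  p_0/q_0 = 33/1
  p_1/q_1 = 133/4
  p_2/q_2 = 299/9
  p_3/q_3 = 731/22
  p_4/q_4 = 1761/53
  p_5/q_5 = 7775/234
  p_6/q_6 = 514911/15497
q_5 = 234 ≤ 282 < 15497 = q_6, so the answer is 7775/234.

7775/234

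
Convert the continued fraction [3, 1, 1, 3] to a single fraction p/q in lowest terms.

Fold from the inside: start with 3/1.
  1 + 1/3 = 4/3
  1 + 3/4 = 7/4
  3 + 4/7 = 25/7

25/7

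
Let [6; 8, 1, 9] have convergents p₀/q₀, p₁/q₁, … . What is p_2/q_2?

55/9

Using pₖ = aₖpₖ₋₁ + pₖ₋₂, qₖ = aₖqₖ₋₁ + qₖ₋₂ (with p₋₁=1, p₋₂=0, q₋₁=0, q₋₂=1):
  k=0: a=6, p=6, q=1
  k=1: a=8, p=49, q=8
  k=2: a=1, p=55, q=9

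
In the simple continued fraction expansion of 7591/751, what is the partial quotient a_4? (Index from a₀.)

2

7591 = 10·751 + 81   →  a_0 = 10
751 = 9·81 + 22   →  a_1 = 9
81 = 3·22 + 15   →  a_2 = 3
22 = 1·15 + 7   →  a_3 = 1
15 = 2·7 + 1   →  a_4 = 2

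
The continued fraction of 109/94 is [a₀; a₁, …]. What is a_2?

3

109 = 1·94 + 15   →  a_0 = 1
94 = 6·15 + 4   →  a_1 = 6
15 = 3·4 + 3   →  a_2 = 3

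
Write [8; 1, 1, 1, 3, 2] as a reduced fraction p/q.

Using pₖ = aₖpₖ₋₁ + pₖ₋₂ and qₖ = aₖqₖ₋₁ + qₖ₋₂:
  k=0: a=8, p=8, q=1
  k=1: a=1, p=9, q=1
  k=2: a=1, p=17, q=2
  k=3: a=1, p=26, q=3
  k=4: a=3, p=95, q=11
  k=5: a=2, p=216, q=25

216/25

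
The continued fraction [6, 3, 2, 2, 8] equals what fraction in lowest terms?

900/143

Using pₖ = aₖpₖ₋₁ + pₖ₋₂ and qₖ = aₖqₖ₋₁ + qₖ₋₂:
  k=0: a=6, p=6, q=1
  k=1: a=3, p=19, q=3
  k=2: a=2, p=44, q=7
  k=3: a=2, p=107, q=17
  k=4: a=8, p=900, q=143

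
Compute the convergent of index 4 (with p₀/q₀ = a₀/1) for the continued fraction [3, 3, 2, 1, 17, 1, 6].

Using pₖ = aₖpₖ₋₁ + pₖ₋₂, qₖ = aₖqₖ₋₁ + qₖ₋₂ (with p₋₁=1, p₋₂=0, q₋₁=0, q₋₂=1):
  k=0: a=3, p=3, q=1
  k=1: a=3, p=10, q=3
  k=2: a=2, p=23, q=7
  k=3: a=1, p=33, q=10
  k=4: a=17, p=584, q=177

584/177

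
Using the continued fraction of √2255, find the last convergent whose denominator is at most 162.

√2255 = [47; 2, 18, 2, 94, …] (period length 4).
Convergents:
  p_0/q_0 = 47/1
  p_1/q_1 = 95/2
  p_2/q_2 = 1757/37
  p_3/q_3 = 3609/76
  p_4/q_4 = 341003/7181
q_3 = 76 ≤ 162 < 7181 = q_4, so the answer is 3609/76.

3609/76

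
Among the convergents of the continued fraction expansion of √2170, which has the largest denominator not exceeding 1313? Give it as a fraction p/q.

√2170 = [46; 1, 1, 2, 1, 1, 92, …] (period length 6).
Convergents:
  p_0/q_0 = 46/1
  p_1/q_1 = 47/1
  p_2/q_2 = 93/2
  p_3/q_3 = 233/5
  p_4/q_4 = 326/7
  p_5/q_5 = 559/12
  p_6/q_6 = 51754/1111
  p_7/q_7 = 52313/1123
  p_8/q_8 = 104067/2234
q_7 = 1123 ≤ 1313 < 2234 = q_8, so the answer is 52313/1123.

52313/1123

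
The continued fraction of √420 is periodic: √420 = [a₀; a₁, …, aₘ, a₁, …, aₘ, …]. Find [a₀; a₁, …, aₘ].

[20; 2, 40]

a₀ = ⌊√420⌋ = 20.
With m₀=0, d₀=1 and mₖ₊₁ = dₖaₖ − mₖ, dₖ₊₁ = (n − mₖ₊₁²)/dₖ, aₖ₊₁ = ⌊(a₀+mₖ₊₁)/dₖ₊₁⌋:
  k=1: m=20, d=20, a=2
  k=2: m=20, d=1, a=40
d=1 and a=2a₀=40 at k=2, so the next step gives (m, d) = (20, 20) again — its k=1 value — and the period has length 2.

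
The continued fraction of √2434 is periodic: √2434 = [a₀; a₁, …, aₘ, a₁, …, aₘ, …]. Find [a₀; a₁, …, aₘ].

a₀ = ⌊√2434⌋ = 49.
With m₀=0, d₀=1 and mₖ₊₁ = dₖaₖ − mₖ, dₖ₊₁ = (n − mₖ₊₁²)/dₖ, aₖ₊₁ = ⌊(a₀+mₖ₊₁)/dₖ₊₁⌋:
  k=1: m=49, d=33, a=2
  k=2: m=17, d=65, a=1
  k=3: m=48, d=2, a=48
  k=4: m=48, d=65, a=1
  k=5: m=17, d=33, a=2
  k=6: m=49, d=1, a=98
d=1 and a=2a₀=98 at k=6, so the next step gives (m, d) = (49, 33) again — its k=1 value — and the period has length 6.

[49; 2, 1, 48, 1, 2, 98]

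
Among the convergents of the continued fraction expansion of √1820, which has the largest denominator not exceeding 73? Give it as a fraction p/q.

2773/65

√1820 = [42; 1, 1, 1, 20, 1, 1, 1, 84, …] (period length 8).
Convergents:
  p_0/q_0 = 42/1
  p_1/q_1 = 43/1
  p_2/q_2 = 85/2
  p_3/q_3 = 128/3
  p_4/q_4 = 2645/62
  p_5/q_5 = 2773/65
  p_6/q_6 = 5418/127
q_5 = 65 ≤ 73 < 127 = q_6, so the answer is 2773/65.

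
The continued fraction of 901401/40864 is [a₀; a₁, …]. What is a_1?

17

901401 = 22·40864 + 2393   →  a_0 = 22
40864 = 17·2393 + 183   →  a_1 = 17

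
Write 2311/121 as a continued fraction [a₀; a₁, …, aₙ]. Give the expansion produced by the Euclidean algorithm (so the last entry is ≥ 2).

[19; 10, 12]

2311 = 19×121 + 12
121 = 10×12 + 1
12 = 12×1 + 0  (stop)
So 2311/121 = [19; 10, 12].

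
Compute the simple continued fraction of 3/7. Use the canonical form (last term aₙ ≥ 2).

[0; 2, 3]

3 = 0·7 + 3
7 = 2·3 + 1
3 = 3·1 + 0  (stop)
So 3/7 = [0; 2, 3].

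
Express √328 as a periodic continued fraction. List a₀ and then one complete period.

a₀ = ⌊√328⌋ = 18.
With m₀=0, d₀=1 and mₖ₊₁ = dₖaₖ − mₖ, dₖ₊₁ = (n − mₖ₊₁²)/dₖ, aₖ₊₁ = ⌊(a₀+mₖ₊₁)/dₖ₊₁⌋:
  k=1: m=18, d=4, a=9
  k=2: m=18, d=1, a=36
d=1 and a=2a₀=36 at k=2, so the next step gives (m, d) = (18, 4) again — its k=1 value — and the period has length 2.

[18; 9, 36]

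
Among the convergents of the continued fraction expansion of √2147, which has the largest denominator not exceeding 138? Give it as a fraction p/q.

6348/137

√2147 = [46; 2, 1, 45, 1, 2, 92, …] (period length 6).
Convergents:
  p_0/q_0 = 46/1
  p_1/q_1 = 93/2
  p_2/q_2 = 139/3
  p_3/q_3 = 6348/137
  p_4/q_4 = 6487/140
q_3 = 137 ≤ 138 < 140 = q_4, so the answer is 6348/137.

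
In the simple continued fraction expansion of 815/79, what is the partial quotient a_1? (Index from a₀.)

3

815 = 10·79 + 25   →  a_0 = 10
79 = 3·25 + 4   →  a_1 = 3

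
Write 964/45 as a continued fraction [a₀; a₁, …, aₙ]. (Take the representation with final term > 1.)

964 = 21*45 + 19
45 = 2*19 + 7
19 = 2*7 + 5
7 = 1*5 + 2
5 = 2*2 + 1
2 = 2*1 + 0  (stop)
So 964/45 = [21; 2, 2, 1, 2, 2].

[21; 2, 2, 1, 2, 2]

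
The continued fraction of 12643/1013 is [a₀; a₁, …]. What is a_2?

12643 = 12·1013 + 487   →  a_0 = 12
1013 = 2·487 + 39   →  a_1 = 2
487 = 12·39 + 19   →  a_2 = 12

12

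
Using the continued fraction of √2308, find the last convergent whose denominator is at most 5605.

√2308 = [48; 24, 96, …] (period length 2).
Convergents:
  p_0/q_0 = 48/1
  p_1/q_1 = 1153/24
  p_2/q_2 = 110736/2305
  p_3/q_3 = 2658817/55344
q_2 = 2305 ≤ 5605 < 55344 = q_3, so the answer is 110736/2305.

110736/2305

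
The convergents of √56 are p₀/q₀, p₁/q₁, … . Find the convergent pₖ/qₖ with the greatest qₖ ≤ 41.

√56 = [7; 2, 14, …] (period length 2).
Convergents:
  p_0/q_0 = 7/1
  p_1/q_1 = 15/2
  p_2/q_2 = 217/29
  p_3/q_3 = 449/60
q_2 = 29 ≤ 41 < 60 = q_3, so the answer is 217/29.

217/29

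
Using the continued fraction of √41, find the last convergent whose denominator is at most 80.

397/62

√41 = [6; 2, 2, 12, …] (period length 3).
Convergents:
  p_0/q_0 = 6/1
  p_1/q_1 = 13/2
  p_2/q_2 = 32/5
  p_3/q_3 = 397/62
  p_4/q_4 = 826/129
q_3 = 62 ≤ 80 < 129 = q_4, so the answer is 397/62.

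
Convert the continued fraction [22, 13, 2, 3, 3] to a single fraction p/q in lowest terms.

Using pₖ = aₖpₖ₋₁ + pₖ₋₂ and qₖ = aₖqₖ₋₁ + qₖ₋₂:
  k=0: a=22, p=22, q=1
  k=1: a=13, p=287, q=13
  k=2: a=2, p=596, q=27
  k=3: a=3, p=2075, q=94
  k=4: a=3, p=6821, q=309

6821/309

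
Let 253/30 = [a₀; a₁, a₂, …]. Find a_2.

253 = 8·30 + 13   →  a_0 = 8
30 = 2·13 + 4   →  a_1 = 2
13 = 3·4 + 1   →  a_2 = 3

3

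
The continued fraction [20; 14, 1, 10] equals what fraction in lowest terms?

3291/164

Using pₖ = aₖpₖ₋₁ + pₖ₋₂ and qₖ = aₖqₖ₋₁ + qₖ₋₂:
  k=0: a=20, p=20, q=1
  k=1: a=14, p=281, q=14
  k=2: a=1, p=301, q=15
  k=3: a=10, p=3291, q=164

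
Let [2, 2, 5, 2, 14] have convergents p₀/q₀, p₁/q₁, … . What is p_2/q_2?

27/11

Using pₖ = aₖpₖ₋₁ + pₖ₋₂, qₖ = aₖqₖ₋₁ + qₖ₋₂ (with p₋₁=1, p₋₂=0, q₋₁=0, q₋₂=1):
  k=0: a=2, p=2, q=1
  k=1: a=2, p=5, q=2
  k=2: a=5, p=27, q=11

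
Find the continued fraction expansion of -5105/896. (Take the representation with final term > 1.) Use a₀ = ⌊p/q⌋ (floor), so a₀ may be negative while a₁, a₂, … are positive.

-5105 = -6*896 + 271
896 = 3*271 + 83
271 = 3*83 + 22
83 = 3*22 + 17
22 = 1*17 + 5
17 = 3*5 + 2
5 = 2*2 + 1
2 = 2*1 + 0  (stop)
So -5105/896 = [-6; 3, 3, 3, 1, 3, 2, 2].

[-6; 3, 3, 3, 1, 3, 2, 2]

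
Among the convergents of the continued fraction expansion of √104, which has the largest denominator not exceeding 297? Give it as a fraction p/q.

√104 = [10; 5, 20, …] (period length 2).
Convergents:
  p_0/q_0 = 10/1
  p_1/q_1 = 51/5
  p_2/q_2 = 1030/101
  p_3/q_3 = 5201/510
q_2 = 101 ≤ 297 < 510 = q_3, so the answer is 1030/101.

1030/101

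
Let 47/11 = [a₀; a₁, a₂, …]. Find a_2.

1

47 = 4·11 + 3   →  a_0 = 4
11 = 3·3 + 2   →  a_1 = 3
3 = 1·2 + 1   →  a_2 = 1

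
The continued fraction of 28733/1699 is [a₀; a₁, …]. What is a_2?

10

28733 = 16·1699 + 1549   →  a_0 = 16
1699 = 1·1549 + 150   →  a_1 = 1
1549 = 10·150 + 49   →  a_2 = 10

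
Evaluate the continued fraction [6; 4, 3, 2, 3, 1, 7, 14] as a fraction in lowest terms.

91059/14609

Fold from the inside: start with 14/1.
  7 + 1/14 = 99/14
  1 + 14/99 = 113/99
  3 + 99/113 = 438/113
  2 + 113/438 = 989/438
  3 + 438/989 = 3405/989
  4 + 989/3405 = 14609/3405
  6 + 3405/14609 = 91059/14609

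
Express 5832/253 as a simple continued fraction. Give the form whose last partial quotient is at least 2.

[23; 19, 2, 6]

5832 = 23·253 + 13
253 = 19·13 + 6
13 = 2·6 + 1
6 = 6·1 + 0  (stop)
So 5832/253 = [23; 19, 2, 6].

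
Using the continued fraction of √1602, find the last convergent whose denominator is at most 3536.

√1602 = [40; 40, 80, …] (period length 2).
Convergents:
  p_0/q_0 = 40/1
  p_1/q_1 = 1601/40
  p_2/q_2 = 128120/3201
  p_3/q_3 = 5126401/128080
q_2 = 3201 ≤ 3536 < 128080 = q_3, so the answer is 128120/3201.

128120/3201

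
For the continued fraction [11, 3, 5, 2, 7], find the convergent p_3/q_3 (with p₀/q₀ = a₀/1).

396/35

Using pₖ = aₖpₖ₋₁ + pₖ₋₂, qₖ = aₖqₖ₋₁ + qₖ₋₂ (with p₋₁=1, p₋₂=0, q₋₁=0, q₋₂=1):
  k=0: a=11, p=11, q=1
  k=1: a=3, p=34, q=3
  k=2: a=5, p=181, q=16
  k=3: a=2, p=396, q=35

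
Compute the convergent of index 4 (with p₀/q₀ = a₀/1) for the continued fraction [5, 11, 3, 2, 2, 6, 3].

977/192

Using pₖ = aₖpₖ₋₁ + pₖ₋₂, qₖ = aₖqₖ₋₁ + qₖ₋₂ (with p₋₁=1, p₋₂=0, q₋₁=0, q₋₂=1):
  k=0: a=5, p=5, q=1
  k=1: a=11, p=56, q=11
  k=2: a=3, p=173, q=34
  k=3: a=2, p=402, q=79
  k=4: a=2, p=977, q=192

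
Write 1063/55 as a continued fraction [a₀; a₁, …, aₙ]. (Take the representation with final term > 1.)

1063 = 19*55 + 18
55 = 3*18 + 1
18 = 18*1 + 0  (stop)
So 1063/55 = [19; 3, 18].

[19; 3, 18]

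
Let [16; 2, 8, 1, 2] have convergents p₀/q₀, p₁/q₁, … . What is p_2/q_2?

Using pₖ = aₖpₖ₋₁ + pₖ₋₂, qₖ = aₖqₖ₋₁ + qₖ₋₂ (with p₋₁=1, p₋₂=0, q₋₁=0, q₋₂=1):
  k=0: a=16, p=16, q=1
  k=1: a=2, p=33, q=2
  k=2: a=8, p=280, q=17

280/17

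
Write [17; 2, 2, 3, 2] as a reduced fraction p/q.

679/39

Using pₖ = aₖpₖ₋₁ + pₖ₋₂ and qₖ = aₖqₖ₋₁ + qₖ₋₂:
  k=0: a=17, p=17, q=1
  k=1: a=2, p=35, q=2
  k=2: a=2, p=87, q=5
  k=3: a=3, p=296, q=17
  k=4: a=2, p=679, q=39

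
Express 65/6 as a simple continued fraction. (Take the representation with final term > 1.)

65 = 10×6 + 5
6 = 1×5 + 1
5 = 5×1 + 0  (stop)
So 65/6 = [10; 1, 5].

[10; 1, 5]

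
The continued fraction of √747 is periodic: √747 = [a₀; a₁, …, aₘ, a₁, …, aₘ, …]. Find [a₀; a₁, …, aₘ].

[27; 3, 54]

a₀ = ⌊√747⌋ = 27.
With m₀=0, d₀=1 and mₖ₊₁ = dₖaₖ − mₖ, dₖ₊₁ = (n − mₖ₊₁²)/dₖ, aₖ₊₁ = ⌊(a₀+mₖ₊₁)/dₖ₊₁⌋:
  k=1: m=27, d=18, a=3
  k=2: m=27, d=1, a=54
d=1 and a=2a₀=54 at k=2, so the next step gives (m, d) = (27, 18) again — its k=1 value — and the period has length 2.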